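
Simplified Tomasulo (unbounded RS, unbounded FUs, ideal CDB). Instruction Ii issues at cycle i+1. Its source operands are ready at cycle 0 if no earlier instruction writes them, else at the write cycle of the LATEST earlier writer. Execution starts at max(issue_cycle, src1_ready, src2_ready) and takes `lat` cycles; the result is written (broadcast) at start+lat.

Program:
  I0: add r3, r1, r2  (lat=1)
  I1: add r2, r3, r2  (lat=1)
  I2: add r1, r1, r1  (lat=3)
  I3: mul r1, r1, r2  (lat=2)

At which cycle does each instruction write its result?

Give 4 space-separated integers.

I0 add r3: issue@1 deps=(None,None) exec_start@1 write@2
I1 add r2: issue@2 deps=(0,None) exec_start@2 write@3
I2 add r1: issue@3 deps=(None,None) exec_start@3 write@6
I3 mul r1: issue@4 deps=(2,1) exec_start@6 write@8

Answer: 2 3 6 8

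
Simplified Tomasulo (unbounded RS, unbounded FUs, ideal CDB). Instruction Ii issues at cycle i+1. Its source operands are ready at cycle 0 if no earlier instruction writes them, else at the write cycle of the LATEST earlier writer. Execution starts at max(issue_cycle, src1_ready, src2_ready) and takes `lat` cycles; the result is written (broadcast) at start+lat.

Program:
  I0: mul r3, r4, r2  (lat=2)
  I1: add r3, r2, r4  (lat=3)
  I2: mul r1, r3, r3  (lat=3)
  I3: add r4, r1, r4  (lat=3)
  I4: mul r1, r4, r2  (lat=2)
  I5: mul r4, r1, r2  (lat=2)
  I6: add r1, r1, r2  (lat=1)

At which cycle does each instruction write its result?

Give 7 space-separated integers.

I0 mul r3: issue@1 deps=(None,None) exec_start@1 write@3
I1 add r3: issue@2 deps=(None,None) exec_start@2 write@5
I2 mul r1: issue@3 deps=(1,1) exec_start@5 write@8
I3 add r4: issue@4 deps=(2,None) exec_start@8 write@11
I4 mul r1: issue@5 deps=(3,None) exec_start@11 write@13
I5 mul r4: issue@6 deps=(4,None) exec_start@13 write@15
I6 add r1: issue@7 deps=(4,None) exec_start@13 write@14

Answer: 3 5 8 11 13 15 14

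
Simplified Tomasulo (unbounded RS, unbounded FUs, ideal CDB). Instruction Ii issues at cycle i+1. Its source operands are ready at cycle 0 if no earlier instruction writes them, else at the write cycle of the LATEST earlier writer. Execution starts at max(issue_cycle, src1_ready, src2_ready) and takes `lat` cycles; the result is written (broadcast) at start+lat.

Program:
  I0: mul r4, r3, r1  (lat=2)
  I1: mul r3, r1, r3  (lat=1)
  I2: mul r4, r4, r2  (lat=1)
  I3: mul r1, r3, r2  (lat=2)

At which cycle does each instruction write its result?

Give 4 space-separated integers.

Answer: 3 3 4 6

Derivation:
I0 mul r4: issue@1 deps=(None,None) exec_start@1 write@3
I1 mul r3: issue@2 deps=(None,None) exec_start@2 write@3
I2 mul r4: issue@3 deps=(0,None) exec_start@3 write@4
I3 mul r1: issue@4 deps=(1,None) exec_start@4 write@6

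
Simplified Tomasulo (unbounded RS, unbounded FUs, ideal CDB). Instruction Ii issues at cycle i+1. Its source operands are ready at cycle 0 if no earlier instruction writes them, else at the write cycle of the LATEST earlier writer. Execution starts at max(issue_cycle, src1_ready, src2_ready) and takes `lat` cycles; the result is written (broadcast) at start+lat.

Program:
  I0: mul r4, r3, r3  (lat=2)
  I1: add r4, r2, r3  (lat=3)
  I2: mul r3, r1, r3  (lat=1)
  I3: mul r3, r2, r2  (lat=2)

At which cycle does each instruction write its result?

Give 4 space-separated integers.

Answer: 3 5 4 6

Derivation:
I0 mul r4: issue@1 deps=(None,None) exec_start@1 write@3
I1 add r4: issue@2 deps=(None,None) exec_start@2 write@5
I2 mul r3: issue@3 deps=(None,None) exec_start@3 write@4
I3 mul r3: issue@4 deps=(None,None) exec_start@4 write@6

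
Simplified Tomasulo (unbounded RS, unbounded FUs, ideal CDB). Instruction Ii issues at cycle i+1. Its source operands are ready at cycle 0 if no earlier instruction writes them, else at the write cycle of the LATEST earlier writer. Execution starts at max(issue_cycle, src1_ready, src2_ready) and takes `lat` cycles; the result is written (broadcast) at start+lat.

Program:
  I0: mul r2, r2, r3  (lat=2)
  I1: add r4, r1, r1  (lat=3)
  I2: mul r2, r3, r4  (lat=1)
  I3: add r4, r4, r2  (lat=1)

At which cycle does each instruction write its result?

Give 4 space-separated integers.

Answer: 3 5 6 7

Derivation:
I0 mul r2: issue@1 deps=(None,None) exec_start@1 write@3
I1 add r4: issue@2 deps=(None,None) exec_start@2 write@5
I2 mul r2: issue@3 deps=(None,1) exec_start@5 write@6
I3 add r4: issue@4 deps=(1,2) exec_start@6 write@7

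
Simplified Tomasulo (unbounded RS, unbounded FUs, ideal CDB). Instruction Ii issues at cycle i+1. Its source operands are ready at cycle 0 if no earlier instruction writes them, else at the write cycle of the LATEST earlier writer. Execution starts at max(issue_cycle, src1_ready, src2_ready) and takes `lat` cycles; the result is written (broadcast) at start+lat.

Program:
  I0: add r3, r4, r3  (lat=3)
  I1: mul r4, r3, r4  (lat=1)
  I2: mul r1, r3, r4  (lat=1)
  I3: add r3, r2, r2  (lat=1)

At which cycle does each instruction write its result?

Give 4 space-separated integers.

Answer: 4 5 6 5

Derivation:
I0 add r3: issue@1 deps=(None,None) exec_start@1 write@4
I1 mul r4: issue@2 deps=(0,None) exec_start@4 write@5
I2 mul r1: issue@3 deps=(0,1) exec_start@5 write@6
I3 add r3: issue@4 deps=(None,None) exec_start@4 write@5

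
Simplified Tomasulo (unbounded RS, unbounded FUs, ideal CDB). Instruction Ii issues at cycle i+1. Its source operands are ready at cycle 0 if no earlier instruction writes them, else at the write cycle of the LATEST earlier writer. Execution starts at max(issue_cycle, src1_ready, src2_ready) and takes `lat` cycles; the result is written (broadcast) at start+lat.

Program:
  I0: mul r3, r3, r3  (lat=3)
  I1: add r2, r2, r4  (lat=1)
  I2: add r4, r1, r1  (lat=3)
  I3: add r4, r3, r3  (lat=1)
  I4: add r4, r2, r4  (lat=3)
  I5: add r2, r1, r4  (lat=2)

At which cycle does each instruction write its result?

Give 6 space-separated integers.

I0 mul r3: issue@1 deps=(None,None) exec_start@1 write@4
I1 add r2: issue@2 deps=(None,None) exec_start@2 write@3
I2 add r4: issue@3 deps=(None,None) exec_start@3 write@6
I3 add r4: issue@4 deps=(0,0) exec_start@4 write@5
I4 add r4: issue@5 deps=(1,3) exec_start@5 write@8
I5 add r2: issue@6 deps=(None,4) exec_start@8 write@10

Answer: 4 3 6 5 8 10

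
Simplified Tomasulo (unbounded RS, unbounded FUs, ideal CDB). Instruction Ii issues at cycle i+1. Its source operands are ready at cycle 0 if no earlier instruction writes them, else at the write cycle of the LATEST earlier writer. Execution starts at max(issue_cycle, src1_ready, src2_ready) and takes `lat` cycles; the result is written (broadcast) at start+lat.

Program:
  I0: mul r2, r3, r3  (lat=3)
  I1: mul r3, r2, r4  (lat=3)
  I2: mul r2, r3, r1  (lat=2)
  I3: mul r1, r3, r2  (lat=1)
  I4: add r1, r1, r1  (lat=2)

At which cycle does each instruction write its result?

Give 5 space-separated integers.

Answer: 4 7 9 10 12

Derivation:
I0 mul r2: issue@1 deps=(None,None) exec_start@1 write@4
I1 mul r3: issue@2 deps=(0,None) exec_start@4 write@7
I2 mul r2: issue@3 deps=(1,None) exec_start@7 write@9
I3 mul r1: issue@4 deps=(1,2) exec_start@9 write@10
I4 add r1: issue@5 deps=(3,3) exec_start@10 write@12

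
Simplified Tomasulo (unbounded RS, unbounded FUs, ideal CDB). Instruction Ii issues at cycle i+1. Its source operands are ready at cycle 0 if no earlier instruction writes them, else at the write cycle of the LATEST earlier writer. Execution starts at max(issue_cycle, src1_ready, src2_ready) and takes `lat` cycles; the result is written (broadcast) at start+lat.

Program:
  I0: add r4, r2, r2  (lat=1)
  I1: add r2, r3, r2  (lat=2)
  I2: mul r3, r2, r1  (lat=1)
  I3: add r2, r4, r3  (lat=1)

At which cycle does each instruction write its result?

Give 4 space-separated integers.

Answer: 2 4 5 6

Derivation:
I0 add r4: issue@1 deps=(None,None) exec_start@1 write@2
I1 add r2: issue@2 deps=(None,None) exec_start@2 write@4
I2 mul r3: issue@3 deps=(1,None) exec_start@4 write@5
I3 add r2: issue@4 deps=(0,2) exec_start@5 write@6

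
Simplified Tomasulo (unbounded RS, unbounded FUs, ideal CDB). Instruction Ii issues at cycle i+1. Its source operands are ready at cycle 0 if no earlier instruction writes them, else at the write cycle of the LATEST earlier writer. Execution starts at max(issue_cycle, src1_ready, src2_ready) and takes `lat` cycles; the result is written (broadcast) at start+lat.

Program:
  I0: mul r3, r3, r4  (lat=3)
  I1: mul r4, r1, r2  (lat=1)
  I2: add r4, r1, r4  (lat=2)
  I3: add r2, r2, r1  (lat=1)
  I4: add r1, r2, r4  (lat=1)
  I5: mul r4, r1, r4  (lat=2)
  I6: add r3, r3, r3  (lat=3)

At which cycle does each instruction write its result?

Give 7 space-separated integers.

I0 mul r3: issue@1 deps=(None,None) exec_start@1 write@4
I1 mul r4: issue@2 deps=(None,None) exec_start@2 write@3
I2 add r4: issue@3 deps=(None,1) exec_start@3 write@5
I3 add r2: issue@4 deps=(None,None) exec_start@4 write@5
I4 add r1: issue@5 deps=(3,2) exec_start@5 write@6
I5 mul r4: issue@6 deps=(4,2) exec_start@6 write@8
I6 add r3: issue@7 deps=(0,0) exec_start@7 write@10

Answer: 4 3 5 5 6 8 10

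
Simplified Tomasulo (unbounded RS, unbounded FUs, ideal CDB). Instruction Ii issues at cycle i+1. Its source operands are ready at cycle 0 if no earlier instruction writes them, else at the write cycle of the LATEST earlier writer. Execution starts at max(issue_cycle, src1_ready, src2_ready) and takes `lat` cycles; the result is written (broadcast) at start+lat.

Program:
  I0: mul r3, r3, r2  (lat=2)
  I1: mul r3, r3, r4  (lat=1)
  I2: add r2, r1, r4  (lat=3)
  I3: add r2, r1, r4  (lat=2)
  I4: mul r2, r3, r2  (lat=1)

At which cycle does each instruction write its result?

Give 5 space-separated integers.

I0 mul r3: issue@1 deps=(None,None) exec_start@1 write@3
I1 mul r3: issue@2 deps=(0,None) exec_start@3 write@4
I2 add r2: issue@3 deps=(None,None) exec_start@3 write@6
I3 add r2: issue@4 deps=(None,None) exec_start@4 write@6
I4 mul r2: issue@5 deps=(1,3) exec_start@6 write@7

Answer: 3 4 6 6 7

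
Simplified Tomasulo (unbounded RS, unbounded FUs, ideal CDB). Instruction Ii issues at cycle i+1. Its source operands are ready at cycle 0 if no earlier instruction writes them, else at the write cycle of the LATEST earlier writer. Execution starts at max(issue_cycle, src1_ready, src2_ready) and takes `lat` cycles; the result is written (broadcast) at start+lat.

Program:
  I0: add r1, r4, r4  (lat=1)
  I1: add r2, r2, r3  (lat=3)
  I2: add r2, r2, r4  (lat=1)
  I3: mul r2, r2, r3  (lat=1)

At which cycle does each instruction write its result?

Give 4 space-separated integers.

Answer: 2 5 6 7

Derivation:
I0 add r1: issue@1 deps=(None,None) exec_start@1 write@2
I1 add r2: issue@2 deps=(None,None) exec_start@2 write@5
I2 add r2: issue@3 deps=(1,None) exec_start@5 write@6
I3 mul r2: issue@4 deps=(2,None) exec_start@6 write@7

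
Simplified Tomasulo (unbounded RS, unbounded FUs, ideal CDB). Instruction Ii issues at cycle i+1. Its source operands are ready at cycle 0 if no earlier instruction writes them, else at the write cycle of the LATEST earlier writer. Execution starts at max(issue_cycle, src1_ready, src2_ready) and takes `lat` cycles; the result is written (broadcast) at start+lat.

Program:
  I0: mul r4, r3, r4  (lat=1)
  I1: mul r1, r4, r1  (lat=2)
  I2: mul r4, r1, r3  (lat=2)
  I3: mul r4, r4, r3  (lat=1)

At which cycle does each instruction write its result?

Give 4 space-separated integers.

I0 mul r4: issue@1 deps=(None,None) exec_start@1 write@2
I1 mul r1: issue@2 deps=(0,None) exec_start@2 write@4
I2 mul r4: issue@3 deps=(1,None) exec_start@4 write@6
I3 mul r4: issue@4 deps=(2,None) exec_start@6 write@7

Answer: 2 4 6 7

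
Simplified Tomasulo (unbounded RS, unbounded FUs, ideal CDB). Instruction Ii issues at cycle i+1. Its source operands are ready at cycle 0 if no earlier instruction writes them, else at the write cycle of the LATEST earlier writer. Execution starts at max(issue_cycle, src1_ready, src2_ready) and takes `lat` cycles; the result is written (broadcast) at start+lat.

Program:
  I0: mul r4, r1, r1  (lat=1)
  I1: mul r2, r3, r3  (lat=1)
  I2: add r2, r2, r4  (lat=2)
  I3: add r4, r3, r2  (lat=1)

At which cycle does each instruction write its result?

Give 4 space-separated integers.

I0 mul r4: issue@1 deps=(None,None) exec_start@1 write@2
I1 mul r2: issue@2 deps=(None,None) exec_start@2 write@3
I2 add r2: issue@3 deps=(1,0) exec_start@3 write@5
I3 add r4: issue@4 deps=(None,2) exec_start@5 write@6

Answer: 2 3 5 6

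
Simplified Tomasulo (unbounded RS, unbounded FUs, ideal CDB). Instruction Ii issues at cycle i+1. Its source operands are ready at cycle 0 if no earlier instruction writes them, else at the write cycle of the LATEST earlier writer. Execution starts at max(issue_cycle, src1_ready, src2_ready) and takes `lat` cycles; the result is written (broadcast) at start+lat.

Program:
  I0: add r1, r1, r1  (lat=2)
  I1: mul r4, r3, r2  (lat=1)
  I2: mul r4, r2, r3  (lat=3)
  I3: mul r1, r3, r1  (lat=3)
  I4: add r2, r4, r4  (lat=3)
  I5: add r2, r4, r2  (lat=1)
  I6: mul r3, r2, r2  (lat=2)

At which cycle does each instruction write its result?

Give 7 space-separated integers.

Answer: 3 3 6 7 9 10 12

Derivation:
I0 add r1: issue@1 deps=(None,None) exec_start@1 write@3
I1 mul r4: issue@2 deps=(None,None) exec_start@2 write@3
I2 mul r4: issue@3 deps=(None,None) exec_start@3 write@6
I3 mul r1: issue@4 deps=(None,0) exec_start@4 write@7
I4 add r2: issue@5 deps=(2,2) exec_start@6 write@9
I5 add r2: issue@6 deps=(2,4) exec_start@9 write@10
I6 mul r3: issue@7 deps=(5,5) exec_start@10 write@12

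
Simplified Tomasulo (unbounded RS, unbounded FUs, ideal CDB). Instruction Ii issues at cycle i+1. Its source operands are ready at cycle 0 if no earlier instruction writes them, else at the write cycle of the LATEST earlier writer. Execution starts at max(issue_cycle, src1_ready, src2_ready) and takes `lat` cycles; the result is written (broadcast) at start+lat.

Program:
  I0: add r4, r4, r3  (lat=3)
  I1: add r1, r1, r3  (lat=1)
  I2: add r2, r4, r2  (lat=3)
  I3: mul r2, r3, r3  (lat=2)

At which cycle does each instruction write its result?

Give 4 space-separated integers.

Answer: 4 3 7 6

Derivation:
I0 add r4: issue@1 deps=(None,None) exec_start@1 write@4
I1 add r1: issue@2 deps=(None,None) exec_start@2 write@3
I2 add r2: issue@3 deps=(0,None) exec_start@4 write@7
I3 mul r2: issue@4 deps=(None,None) exec_start@4 write@6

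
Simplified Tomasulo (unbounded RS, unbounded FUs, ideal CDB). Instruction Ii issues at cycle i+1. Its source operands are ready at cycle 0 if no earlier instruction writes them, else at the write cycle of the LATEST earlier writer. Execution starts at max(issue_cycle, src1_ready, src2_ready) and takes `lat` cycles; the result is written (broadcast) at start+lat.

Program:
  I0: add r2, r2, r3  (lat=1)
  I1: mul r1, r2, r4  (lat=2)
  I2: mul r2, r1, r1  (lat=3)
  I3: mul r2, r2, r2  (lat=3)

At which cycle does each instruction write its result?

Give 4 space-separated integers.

Answer: 2 4 7 10

Derivation:
I0 add r2: issue@1 deps=(None,None) exec_start@1 write@2
I1 mul r1: issue@2 deps=(0,None) exec_start@2 write@4
I2 mul r2: issue@3 deps=(1,1) exec_start@4 write@7
I3 mul r2: issue@4 deps=(2,2) exec_start@7 write@10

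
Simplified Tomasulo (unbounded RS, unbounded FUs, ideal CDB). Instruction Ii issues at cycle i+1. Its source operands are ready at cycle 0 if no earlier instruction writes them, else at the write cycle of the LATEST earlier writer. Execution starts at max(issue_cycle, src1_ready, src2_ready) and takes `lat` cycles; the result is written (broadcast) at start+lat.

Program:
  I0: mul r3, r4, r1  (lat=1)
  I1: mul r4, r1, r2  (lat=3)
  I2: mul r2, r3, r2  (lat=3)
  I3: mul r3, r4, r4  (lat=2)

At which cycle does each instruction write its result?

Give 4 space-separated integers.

I0 mul r3: issue@1 deps=(None,None) exec_start@1 write@2
I1 mul r4: issue@2 deps=(None,None) exec_start@2 write@5
I2 mul r2: issue@3 deps=(0,None) exec_start@3 write@6
I3 mul r3: issue@4 deps=(1,1) exec_start@5 write@7

Answer: 2 5 6 7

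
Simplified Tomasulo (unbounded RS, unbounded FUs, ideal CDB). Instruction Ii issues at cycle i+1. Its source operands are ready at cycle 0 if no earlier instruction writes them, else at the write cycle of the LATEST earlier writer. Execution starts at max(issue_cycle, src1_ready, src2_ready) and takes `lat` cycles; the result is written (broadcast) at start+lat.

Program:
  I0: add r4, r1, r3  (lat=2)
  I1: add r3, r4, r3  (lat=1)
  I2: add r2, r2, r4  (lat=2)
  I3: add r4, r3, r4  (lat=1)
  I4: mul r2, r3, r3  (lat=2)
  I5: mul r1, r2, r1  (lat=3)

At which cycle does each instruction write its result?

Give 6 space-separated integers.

Answer: 3 4 5 5 7 10

Derivation:
I0 add r4: issue@1 deps=(None,None) exec_start@1 write@3
I1 add r3: issue@2 deps=(0,None) exec_start@3 write@4
I2 add r2: issue@3 deps=(None,0) exec_start@3 write@5
I3 add r4: issue@4 deps=(1,0) exec_start@4 write@5
I4 mul r2: issue@5 deps=(1,1) exec_start@5 write@7
I5 mul r1: issue@6 deps=(4,None) exec_start@7 write@10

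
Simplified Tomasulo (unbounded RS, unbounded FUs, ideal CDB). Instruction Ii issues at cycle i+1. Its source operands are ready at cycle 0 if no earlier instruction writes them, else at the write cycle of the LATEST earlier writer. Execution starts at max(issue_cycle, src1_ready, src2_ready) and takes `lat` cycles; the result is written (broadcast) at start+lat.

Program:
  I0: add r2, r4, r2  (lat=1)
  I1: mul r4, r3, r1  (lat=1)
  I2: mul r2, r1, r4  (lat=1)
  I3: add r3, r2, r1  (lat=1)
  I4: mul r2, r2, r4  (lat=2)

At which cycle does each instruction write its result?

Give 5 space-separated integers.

Answer: 2 3 4 5 7

Derivation:
I0 add r2: issue@1 deps=(None,None) exec_start@1 write@2
I1 mul r4: issue@2 deps=(None,None) exec_start@2 write@3
I2 mul r2: issue@3 deps=(None,1) exec_start@3 write@4
I3 add r3: issue@4 deps=(2,None) exec_start@4 write@5
I4 mul r2: issue@5 deps=(2,1) exec_start@5 write@7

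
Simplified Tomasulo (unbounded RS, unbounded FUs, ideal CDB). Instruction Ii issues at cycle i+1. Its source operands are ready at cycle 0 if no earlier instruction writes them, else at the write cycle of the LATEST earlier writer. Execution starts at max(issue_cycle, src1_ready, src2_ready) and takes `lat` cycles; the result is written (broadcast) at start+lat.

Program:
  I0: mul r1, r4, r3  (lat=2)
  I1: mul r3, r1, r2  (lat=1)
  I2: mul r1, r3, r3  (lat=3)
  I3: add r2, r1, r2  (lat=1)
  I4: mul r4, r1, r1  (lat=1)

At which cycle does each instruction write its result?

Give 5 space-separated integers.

I0 mul r1: issue@1 deps=(None,None) exec_start@1 write@3
I1 mul r3: issue@2 deps=(0,None) exec_start@3 write@4
I2 mul r1: issue@3 deps=(1,1) exec_start@4 write@7
I3 add r2: issue@4 deps=(2,None) exec_start@7 write@8
I4 mul r4: issue@5 deps=(2,2) exec_start@7 write@8

Answer: 3 4 7 8 8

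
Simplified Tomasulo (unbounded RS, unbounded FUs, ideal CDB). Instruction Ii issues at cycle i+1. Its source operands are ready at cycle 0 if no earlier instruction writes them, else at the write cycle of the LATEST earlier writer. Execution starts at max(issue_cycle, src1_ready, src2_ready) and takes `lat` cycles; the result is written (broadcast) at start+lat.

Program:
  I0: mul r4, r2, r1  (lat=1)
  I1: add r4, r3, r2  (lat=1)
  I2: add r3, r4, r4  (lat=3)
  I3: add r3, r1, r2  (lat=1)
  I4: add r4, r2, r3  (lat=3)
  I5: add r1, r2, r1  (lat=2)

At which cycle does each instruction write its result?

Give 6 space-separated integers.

Answer: 2 3 6 5 8 8

Derivation:
I0 mul r4: issue@1 deps=(None,None) exec_start@1 write@2
I1 add r4: issue@2 deps=(None,None) exec_start@2 write@3
I2 add r3: issue@3 deps=(1,1) exec_start@3 write@6
I3 add r3: issue@4 deps=(None,None) exec_start@4 write@5
I4 add r4: issue@5 deps=(None,3) exec_start@5 write@8
I5 add r1: issue@6 deps=(None,None) exec_start@6 write@8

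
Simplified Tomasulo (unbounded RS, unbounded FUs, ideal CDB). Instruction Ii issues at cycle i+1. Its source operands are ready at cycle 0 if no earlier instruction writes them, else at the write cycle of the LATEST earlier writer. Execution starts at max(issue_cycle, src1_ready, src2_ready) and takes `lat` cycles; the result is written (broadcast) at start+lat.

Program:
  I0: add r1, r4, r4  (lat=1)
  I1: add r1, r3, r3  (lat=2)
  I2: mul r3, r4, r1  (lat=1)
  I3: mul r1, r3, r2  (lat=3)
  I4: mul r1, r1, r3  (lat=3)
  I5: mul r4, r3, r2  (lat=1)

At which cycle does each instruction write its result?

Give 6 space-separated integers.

I0 add r1: issue@1 deps=(None,None) exec_start@1 write@2
I1 add r1: issue@2 deps=(None,None) exec_start@2 write@4
I2 mul r3: issue@3 deps=(None,1) exec_start@4 write@5
I3 mul r1: issue@4 deps=(2,None) exec_start@5 write@8
I4 mul r1: issue@5 deps=(3,2) exec_start@8 write@11
I5 mul r4: issue@6 deps=(2,None) exec_start@6 write@7

Answer: 2 4 5 8 11 7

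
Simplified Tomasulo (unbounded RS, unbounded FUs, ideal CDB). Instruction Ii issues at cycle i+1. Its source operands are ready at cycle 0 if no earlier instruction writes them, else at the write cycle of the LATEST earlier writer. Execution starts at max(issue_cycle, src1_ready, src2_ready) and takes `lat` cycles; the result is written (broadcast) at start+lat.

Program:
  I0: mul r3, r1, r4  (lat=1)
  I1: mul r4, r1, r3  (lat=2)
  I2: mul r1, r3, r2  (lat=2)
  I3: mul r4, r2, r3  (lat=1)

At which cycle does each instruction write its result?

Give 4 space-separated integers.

Answer: 2 4 5 5

Derivation:
I0 mul r3: issue@1 deps=(None,None) exec_start@1 write@2
I1 mul r4: issue@2 deps=(None,0) exec_start@2 write@4
I2 mul r1: issue@3 deps=(0,None) exec_start@3 write@5
I3 mul r4: issue@4 deps=(None,0) exec_start@4 write@5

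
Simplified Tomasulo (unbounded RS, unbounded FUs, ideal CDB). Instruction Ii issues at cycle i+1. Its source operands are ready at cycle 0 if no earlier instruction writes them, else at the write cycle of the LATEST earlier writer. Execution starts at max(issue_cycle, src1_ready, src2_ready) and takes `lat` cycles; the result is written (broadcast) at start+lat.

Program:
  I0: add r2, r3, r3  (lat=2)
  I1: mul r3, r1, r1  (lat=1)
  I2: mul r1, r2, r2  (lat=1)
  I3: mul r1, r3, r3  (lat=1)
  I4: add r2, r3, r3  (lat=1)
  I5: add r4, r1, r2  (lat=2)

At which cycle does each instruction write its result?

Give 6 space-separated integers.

Answer: 3 3 4 5 6 8

Derivation:
I0 add r2: issue@1 deps=(None,None) exec_start@1 write@3
I1 mul r3: issue@2 deps=(None,None) exec_start@2 write@3
I2 mul r1: issue@3 deps=(0,0) exec_start@3 write@4
I3 mul r1: issue@4 deps=(1,1) exec_start@4 write@5
I4 add r2: issue@5 deps=(1,1) exec_start@5 write@6
I5 add r4: issue@6 deps=(3,4) exec_start@6 write@8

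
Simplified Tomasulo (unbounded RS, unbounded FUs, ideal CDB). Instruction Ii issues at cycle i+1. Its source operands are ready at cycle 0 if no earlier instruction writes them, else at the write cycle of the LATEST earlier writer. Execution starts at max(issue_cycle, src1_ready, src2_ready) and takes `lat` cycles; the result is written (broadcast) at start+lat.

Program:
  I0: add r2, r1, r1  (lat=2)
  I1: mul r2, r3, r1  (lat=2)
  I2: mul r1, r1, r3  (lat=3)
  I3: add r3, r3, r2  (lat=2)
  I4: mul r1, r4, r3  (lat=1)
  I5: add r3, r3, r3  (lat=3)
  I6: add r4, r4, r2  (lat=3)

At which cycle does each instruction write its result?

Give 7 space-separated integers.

Answer: 3 4 6 6 7 9 10

Derivation:
I0 add r2: issue@1 deps=(None,None) exec_start@1 write@3
I1 mul r2: issue@2 deps=(None,None) exec_start@2 write@4
I2 mul r1: issue@3 deps=(None,None) exec_start@3 write@6
I3 add r3: issue@4 deps=(None,1) exec_start@4 write@6
I4 mul r1: issue@5 deps=(None,3) exec_start@6 write@7
I5 add r3: issue@6 deps=(3,3) exec_start@6 write@9
I6 add r4: issue@7 deps=(None,1) exec_start@7 write@10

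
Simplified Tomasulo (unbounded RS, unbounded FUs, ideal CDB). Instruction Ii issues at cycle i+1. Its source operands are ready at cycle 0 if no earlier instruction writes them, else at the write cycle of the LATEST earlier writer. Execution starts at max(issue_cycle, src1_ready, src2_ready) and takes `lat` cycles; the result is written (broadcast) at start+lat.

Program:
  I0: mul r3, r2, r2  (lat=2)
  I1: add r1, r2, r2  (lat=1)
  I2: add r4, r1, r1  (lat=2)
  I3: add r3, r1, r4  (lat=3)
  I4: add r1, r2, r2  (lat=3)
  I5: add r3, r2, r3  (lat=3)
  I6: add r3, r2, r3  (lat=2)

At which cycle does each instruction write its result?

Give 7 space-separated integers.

Answer: 3 3 5 8 8 11 13

Derivation:
I0 mul r3: issue@1 deps=(None,None) exec_start@1 write@3
I1 add r1: issue@2 deps=(None,None) exec_start@2 write@3
I2 add r4: issue@3 deps=(1,1) exec_start@3 write@5
I3 add r3: issue@4 deps=(1,2) exec_start@5 write@8
I4 add r1: issue@5 deps=(None,None) exec_start@5 write@8
I5 add r3: issue@6 deps=(None,3) exec_start@8 write@11
I6 add r3: issue@7 deps=(None,5) exec_start@11 write@13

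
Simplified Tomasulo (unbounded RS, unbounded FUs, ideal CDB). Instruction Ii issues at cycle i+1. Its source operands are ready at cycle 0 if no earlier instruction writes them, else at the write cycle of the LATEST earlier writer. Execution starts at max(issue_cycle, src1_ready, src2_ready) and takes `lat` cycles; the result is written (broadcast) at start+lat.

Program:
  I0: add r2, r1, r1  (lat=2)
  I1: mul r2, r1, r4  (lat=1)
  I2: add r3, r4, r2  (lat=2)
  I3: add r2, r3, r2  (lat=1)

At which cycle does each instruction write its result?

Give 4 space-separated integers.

I0 add r2: issue@1 deps=(None,None) exec_start@1 write@3
I1 mul r2: issue@2 deps=(None,None) exec_start@2 write@3
I2 add r3: issue@3 deps=(None,1) exec_start@3 write@5
I3 add r2: issue@4 deps=(2,1) exec_start@5 write@6

Answer: 3 3 5 6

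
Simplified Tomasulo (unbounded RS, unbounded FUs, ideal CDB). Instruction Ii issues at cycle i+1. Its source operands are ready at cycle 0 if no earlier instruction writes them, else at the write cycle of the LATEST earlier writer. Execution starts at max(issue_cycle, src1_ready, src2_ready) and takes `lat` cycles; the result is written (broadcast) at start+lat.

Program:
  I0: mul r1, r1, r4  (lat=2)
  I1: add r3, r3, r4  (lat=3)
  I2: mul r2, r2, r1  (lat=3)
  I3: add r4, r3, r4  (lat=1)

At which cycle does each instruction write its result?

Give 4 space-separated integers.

Answer: 3 5 6 6

Derivation:
I0 mul r1: issue@1 deps=(None,None) exec_start@1 write@3
I1 add r3: issue@2 deps=(None,None) exec_start@2 write@5
I2 mul r2: issue@3 deps=(None,0) exec_start@3 write@6
I3 add r4: issue@4 deps=(1,None) exec_start@5 write@6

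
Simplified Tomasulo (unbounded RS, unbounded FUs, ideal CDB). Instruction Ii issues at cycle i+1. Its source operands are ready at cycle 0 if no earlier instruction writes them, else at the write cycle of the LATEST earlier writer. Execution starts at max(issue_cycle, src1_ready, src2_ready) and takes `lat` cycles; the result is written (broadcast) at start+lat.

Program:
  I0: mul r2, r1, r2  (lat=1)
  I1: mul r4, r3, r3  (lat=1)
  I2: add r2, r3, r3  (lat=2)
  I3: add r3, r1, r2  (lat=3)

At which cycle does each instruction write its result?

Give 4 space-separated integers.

Answer: 2 3 5 8

Derivation:
I0 mul r2: issue@1 deps=(None,None) exec_start@1 write@2
I1 mul r4: issue@2 deps=(None,None) exec_start@2 write@3
I2 add r2: issue@3 deps=(None,None) exec_start@3 write@5
I3 add r3: issue@4 deps=(None,2) exec_start@5 write@8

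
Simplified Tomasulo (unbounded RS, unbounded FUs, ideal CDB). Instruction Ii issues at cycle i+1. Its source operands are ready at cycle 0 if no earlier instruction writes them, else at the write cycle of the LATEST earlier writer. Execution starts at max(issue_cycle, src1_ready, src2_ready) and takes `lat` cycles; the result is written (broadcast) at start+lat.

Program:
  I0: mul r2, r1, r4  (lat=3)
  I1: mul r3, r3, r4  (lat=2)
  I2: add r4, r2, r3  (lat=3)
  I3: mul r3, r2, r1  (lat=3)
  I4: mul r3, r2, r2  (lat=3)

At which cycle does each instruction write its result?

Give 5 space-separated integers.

I0 mul r2: issue@1 deps=(None,None) exec_start@1 write@4
I1 mul r3: issue@2 deps=(None,None) exec_start@2 write@4
I2 add r4: issue@3 deps=(0,1) exec_start@4 write@7
I3 mul r3: issue@4 deps=(0,None) exec_start@4 write@7
I4 mul r3: issue@5 deps=(0,0) exec_start@5 write@8

Answer: 4 4 7 7 8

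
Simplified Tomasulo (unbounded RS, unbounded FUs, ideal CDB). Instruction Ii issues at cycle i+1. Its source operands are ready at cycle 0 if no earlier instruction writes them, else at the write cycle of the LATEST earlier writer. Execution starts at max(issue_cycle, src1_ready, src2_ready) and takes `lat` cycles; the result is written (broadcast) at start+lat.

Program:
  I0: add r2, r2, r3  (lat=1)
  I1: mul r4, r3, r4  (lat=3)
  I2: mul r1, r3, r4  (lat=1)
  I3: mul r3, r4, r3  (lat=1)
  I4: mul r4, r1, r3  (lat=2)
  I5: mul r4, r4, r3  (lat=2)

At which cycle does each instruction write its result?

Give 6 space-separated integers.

I0 add r2: issue@1 deps=(None,None) exec_start@1 write@2
I1 mul r4: issue@2 deps=(None,None) exec_start@2 write@5
I2 mul r1: issue@3 deps=(None,1) exec_start@5 write@6
I3 mul r3: issue@4 deps=(1,None) exec_start@5 write@6
I4 mul r4: issue@5 deps=(2,3) exec_start@6 write@8
I5 mul r4: issue@6 deps=(4,3) exec_start@8 write@10

Answer: 2 5 6 6 8 10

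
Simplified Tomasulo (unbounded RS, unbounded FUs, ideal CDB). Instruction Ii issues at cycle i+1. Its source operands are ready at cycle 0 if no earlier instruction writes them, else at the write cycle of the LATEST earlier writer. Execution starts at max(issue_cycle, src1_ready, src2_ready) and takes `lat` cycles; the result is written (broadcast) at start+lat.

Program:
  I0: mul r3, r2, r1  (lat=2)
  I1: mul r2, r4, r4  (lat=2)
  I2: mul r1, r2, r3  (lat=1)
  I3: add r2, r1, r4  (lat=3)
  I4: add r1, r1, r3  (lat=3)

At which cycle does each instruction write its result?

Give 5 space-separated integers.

Answer: 3 4 5 8 8

Derivation:
I0 mul r3: issue@1 deps=(None,None) exec_start@1 write@3
I1 mul r2: issue@2 deps=(None,None) exec_start@2 write@4
I2 mul r1: issue@3 deps=(1,0) exec_start@4 write@5
I3 add r2: issue@4 deps=(2,None) exec_start@5 write@8
I4 add r1: issue@5 deps=(2,0) exec_start@5 write@8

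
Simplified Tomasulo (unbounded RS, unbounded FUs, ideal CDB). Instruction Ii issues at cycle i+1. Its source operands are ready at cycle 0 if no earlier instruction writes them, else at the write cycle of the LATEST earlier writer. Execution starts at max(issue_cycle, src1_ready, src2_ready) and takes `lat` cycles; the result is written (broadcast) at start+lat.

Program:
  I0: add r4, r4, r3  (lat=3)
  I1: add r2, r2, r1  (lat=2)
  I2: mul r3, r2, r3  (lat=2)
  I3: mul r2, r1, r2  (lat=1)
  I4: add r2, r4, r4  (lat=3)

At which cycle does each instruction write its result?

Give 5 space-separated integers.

Answer: 4 4 6 5 8

Derivation:
I0 add r4: issue@1 deps=(None,None) exec_start@1 write@4
I1 add r2: issue@2 deps=(None,None) exec_start@2 write@4
I2 mul r3: issue@3 deps=(1,None) exec_start@4 write@6
I3 mul r2: issue@4 deps=(None,1) exec_start@4 write@5
I4 add r2: issue@5 deps=(0,0) exec_start@5 write@8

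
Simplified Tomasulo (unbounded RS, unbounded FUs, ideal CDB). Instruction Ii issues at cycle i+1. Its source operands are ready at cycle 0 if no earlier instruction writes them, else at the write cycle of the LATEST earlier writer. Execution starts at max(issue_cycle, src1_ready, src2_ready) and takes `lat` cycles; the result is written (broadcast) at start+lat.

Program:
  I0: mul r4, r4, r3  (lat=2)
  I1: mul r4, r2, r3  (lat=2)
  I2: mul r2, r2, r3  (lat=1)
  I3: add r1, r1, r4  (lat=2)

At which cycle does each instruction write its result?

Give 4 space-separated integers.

Answer: 3 4 4 6

Derivation:
I0 mul r4: issue@1 deps=(None,None) exec_start@1 write@3
I1 mul r4: issue@2 deps=(None,None) exec_start@2 write@4
I2 mul r2: issue@3 deps=(None,None) exec_start@3 write@4
I3 add r1: issue@4 deps=(None,1) exec_start@4 write@6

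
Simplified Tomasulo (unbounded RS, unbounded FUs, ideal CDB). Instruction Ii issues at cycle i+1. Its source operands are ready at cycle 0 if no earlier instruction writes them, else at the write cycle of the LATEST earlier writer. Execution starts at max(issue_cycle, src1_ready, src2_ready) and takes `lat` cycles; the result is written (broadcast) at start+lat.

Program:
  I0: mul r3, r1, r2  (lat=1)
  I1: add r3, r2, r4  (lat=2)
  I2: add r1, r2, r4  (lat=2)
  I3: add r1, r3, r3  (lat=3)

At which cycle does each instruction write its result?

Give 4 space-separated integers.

Answer: 2 4 5 7

Derivation:
I0 mul r3: issue@1 deps=(None,None) exec_start@1 write@2
I1 add r3: issue@2 deps=(None,None) exec_start@2 write@4
I2 add r1: issue@3 deps=(None,None) exec_start@3 write@5
I3 add r1: issue@4 deps=(1,1) exec_start@4 write@7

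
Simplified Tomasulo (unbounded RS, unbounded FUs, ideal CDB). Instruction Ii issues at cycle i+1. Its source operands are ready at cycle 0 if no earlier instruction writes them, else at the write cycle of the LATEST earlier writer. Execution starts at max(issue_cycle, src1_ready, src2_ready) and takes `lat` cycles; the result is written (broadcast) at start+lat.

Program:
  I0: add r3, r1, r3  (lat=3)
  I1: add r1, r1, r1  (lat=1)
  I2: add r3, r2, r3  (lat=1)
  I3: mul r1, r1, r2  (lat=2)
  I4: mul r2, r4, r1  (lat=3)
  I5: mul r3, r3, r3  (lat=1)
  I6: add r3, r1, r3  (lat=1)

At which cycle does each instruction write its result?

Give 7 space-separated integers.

Answer: 4 3 5 6 9 7 8

Derivation:
I0 add r3: issue@1 deps=(None,None) exec_start@1 write@4
I1 add r1: issue@2 deps=(None,None) exec_start@2 write@3
I2 add r3: issue@3 deps=(None,0) exec_start@4 write@5
I3 mul r1: issue@4 deps=(1,None) exec_start@4 write@6
I4 mul r2: issue@5 deps=(None,3) exec_start@6 write@9
I5 mul r3: issue@6 deps=(2,2) exec_start@6 write@7
I6 add r3: issue@7 deps=(3,5) exec_start@7 write@8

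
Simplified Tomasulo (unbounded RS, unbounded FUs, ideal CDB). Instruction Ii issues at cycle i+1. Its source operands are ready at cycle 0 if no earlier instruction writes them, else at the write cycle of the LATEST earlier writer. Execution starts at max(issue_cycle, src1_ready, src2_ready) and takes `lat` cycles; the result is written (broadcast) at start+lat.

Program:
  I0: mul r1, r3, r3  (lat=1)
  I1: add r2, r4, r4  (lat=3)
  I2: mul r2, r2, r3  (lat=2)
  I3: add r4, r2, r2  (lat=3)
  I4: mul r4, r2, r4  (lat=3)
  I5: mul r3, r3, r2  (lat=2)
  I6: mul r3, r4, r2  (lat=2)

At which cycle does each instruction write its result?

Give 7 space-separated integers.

I0 mul r1: issue@1 deps=(None,None) exec_start@1 write@2
I1 add r2: issue@2 deps=(None,None) exec_start@2 write@5
I2 mul r2: issue@3 deps=(1,None) exec_start@5 write@7
I3 add r4: issue@4 deps=(2,2) exec_start@7 write@10
I4 mul r4: issue@5 deps=(2,3) exec_start@10 write@13
I5 mul r3: issue@6 deps=(None,2) exec_start@7 write@9
I6 mul r3: issue@7 deps=(4,2) exec_start@13 write@15

Answer: 2 5 7 10 13 9 15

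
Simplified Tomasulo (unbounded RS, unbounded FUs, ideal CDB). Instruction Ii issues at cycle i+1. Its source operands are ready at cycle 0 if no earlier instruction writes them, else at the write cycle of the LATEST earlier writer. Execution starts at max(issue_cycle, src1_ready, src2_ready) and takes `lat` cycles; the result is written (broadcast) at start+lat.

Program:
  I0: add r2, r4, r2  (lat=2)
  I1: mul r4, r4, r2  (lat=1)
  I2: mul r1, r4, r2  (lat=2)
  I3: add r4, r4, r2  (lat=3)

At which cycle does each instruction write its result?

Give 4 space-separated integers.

Answer: 3 4 6 7

Derivation:
I0 add r2: issue@1 deps=(None,None) exec_start@1 write@3
I1 mul r4: issue@2 deps=(None,0) exec_start@3 write@4
I2 mul r1: issue@3 deps=(1,0) exec_start@4 write@6
I3 add r4: issue@4 deps=(1,0) exec_start@4 write@7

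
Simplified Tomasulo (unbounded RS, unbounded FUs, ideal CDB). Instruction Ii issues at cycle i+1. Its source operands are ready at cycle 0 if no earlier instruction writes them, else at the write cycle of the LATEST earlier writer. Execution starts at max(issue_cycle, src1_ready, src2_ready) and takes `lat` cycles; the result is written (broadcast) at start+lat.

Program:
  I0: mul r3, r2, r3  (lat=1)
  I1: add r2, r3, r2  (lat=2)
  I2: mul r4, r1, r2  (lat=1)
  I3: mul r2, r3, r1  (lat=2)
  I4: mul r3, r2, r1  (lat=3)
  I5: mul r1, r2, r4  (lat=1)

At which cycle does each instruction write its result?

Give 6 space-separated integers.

Answer: 2 4 5 6 9 7

Derivation:
I0 mul r3: issue@1 deps=(None,None) exec_start@1 write@2
I1 add r2: issue@2 deps=(0,None) exec_start@2 write@4
I2 mul r4: issue@3 deps=(None,1) exec_start@4 write@5
I3 mul r2: issue@4 deps=(0,None) exec_start@4 write@6
I4 mul r3: issue@5 deps=(3,None) exec_start@6 write@9
I5 mul r1: issue@6 deps=(3,2) exec_start@6 write@7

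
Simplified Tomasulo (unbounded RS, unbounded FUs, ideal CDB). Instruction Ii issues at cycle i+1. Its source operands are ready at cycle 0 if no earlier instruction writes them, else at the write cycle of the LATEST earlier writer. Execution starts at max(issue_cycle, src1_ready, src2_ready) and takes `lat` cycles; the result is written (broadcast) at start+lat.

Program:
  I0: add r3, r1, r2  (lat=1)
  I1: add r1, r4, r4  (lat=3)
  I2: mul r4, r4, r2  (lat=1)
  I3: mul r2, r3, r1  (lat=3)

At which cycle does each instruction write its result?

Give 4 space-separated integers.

I0 add r3: issue@1 deps=(None,None) exec_start@1 write@2
I1 add r1: issue@2 deps=(None,None) exec_start@2 write@5
I2 mul r4: issue@3 deps=(None,None) exec_start@3 write@4
I3 mul r2: issue@4 deps=(0,1) exec_start@5 write@8

Answer: 2 5 4 8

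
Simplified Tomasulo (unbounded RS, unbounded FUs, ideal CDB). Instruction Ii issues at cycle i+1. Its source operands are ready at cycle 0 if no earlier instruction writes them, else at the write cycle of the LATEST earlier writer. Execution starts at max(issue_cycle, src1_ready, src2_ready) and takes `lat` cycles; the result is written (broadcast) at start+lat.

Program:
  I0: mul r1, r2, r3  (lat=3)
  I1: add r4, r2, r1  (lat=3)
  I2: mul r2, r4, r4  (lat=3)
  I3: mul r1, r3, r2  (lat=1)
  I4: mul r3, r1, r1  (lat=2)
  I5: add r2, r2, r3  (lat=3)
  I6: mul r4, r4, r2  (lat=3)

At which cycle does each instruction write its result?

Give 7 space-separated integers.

Answer: 4 7 10 11 13 16 19

Derivation:
I0 mul r1: issue@1 deps=(None,None) exec_start@1 write@4
I1 add r4: issue@2 deps=(None,0) exec_start@4 write@7
I2 mul r2: issue@3 deps=(1,1) exec_start@7 write@10
I3 mul r1: issue@4 deps=(None,2) exec_start@10 write@11
I4 mul r3: issue@5 deps=(3,3) exec_start@11 write@13
I5 add r2: issue@6 deps=(2,4) exec_start@13 write@16
I6 mul r4: issue@7 deps=(1,5) exec_start@16 write@19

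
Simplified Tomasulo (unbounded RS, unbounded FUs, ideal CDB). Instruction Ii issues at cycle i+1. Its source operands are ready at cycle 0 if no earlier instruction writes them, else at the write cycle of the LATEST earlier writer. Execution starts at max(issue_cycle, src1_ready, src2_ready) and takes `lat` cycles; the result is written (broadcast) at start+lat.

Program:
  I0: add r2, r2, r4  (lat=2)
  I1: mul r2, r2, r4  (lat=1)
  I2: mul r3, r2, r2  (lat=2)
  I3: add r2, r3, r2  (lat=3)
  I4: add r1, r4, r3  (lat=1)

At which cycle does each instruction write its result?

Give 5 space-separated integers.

I0 add r2: issue@1 deps=(None,None) exec_start@1 write@3
I1 mul r2: issue@2 deps=(0,None) exec_start@3 write@4
I2 mul r3: issue@3 deps=(1,1) exec_start@4 write@6
I3 add r2: issue@4 deps=(2,1) exec_start@6 write@9
I4 add r1: issue@5 deps=(None,2) exec_start@6 write@7

Answer: 3 4 6 9 7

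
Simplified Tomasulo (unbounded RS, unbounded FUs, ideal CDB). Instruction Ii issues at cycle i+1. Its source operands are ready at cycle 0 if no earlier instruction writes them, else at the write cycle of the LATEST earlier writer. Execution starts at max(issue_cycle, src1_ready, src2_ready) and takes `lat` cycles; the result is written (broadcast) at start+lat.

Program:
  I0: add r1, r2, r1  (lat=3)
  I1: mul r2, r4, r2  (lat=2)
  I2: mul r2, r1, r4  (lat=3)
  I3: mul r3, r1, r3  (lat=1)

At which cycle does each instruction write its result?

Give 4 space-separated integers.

Answer: 4 4 7 5

Derivation:
I0 add r1: issue@1 deps=(None,None) exec_start@1 write@4
I1 mul r2: issue@2 deps=(None,None) exec_start@2 write@4
I2 mul r2: issue@3 deps=(0,None) exec_start@4 write@7
I3 mul r3: issue@4 deps=(0,None) exec_start@4 write@5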